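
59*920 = 54280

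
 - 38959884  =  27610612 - 66570496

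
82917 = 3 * 27639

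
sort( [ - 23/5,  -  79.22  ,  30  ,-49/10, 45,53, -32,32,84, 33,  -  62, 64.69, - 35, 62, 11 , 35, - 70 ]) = [ - 79.22, - 70, - 62, - 35, - 32, - 49/10, - 23/5, 11,  30, 32,33, 35, 45, 53, 62,64.69, 84]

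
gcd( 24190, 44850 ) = 10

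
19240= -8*( - 2405)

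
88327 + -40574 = 47753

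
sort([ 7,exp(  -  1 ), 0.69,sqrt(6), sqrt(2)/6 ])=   [sqrt (2 ) /6,exp(-1),0.69,sqrt (6 ),7] 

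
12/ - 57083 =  - 1 + 57071/57083 = - 0.00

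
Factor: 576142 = 2^1*7^2*5879^1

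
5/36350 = 1/7270 =0.00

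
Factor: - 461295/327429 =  - 255/181 = - 3^1 * 5^1*17^1 * 181^( - 1)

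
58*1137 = 65946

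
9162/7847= 9162/7847 = 1.17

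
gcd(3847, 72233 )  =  1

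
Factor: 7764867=3^2*11^1*41^1*1913^1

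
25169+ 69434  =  94603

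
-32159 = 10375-42534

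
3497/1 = 3497 = 3497.00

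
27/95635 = 27/95635=0.00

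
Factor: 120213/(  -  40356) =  - 703/236 = - 2^( -2 )*19^1*37^1*59^(- 1 ) 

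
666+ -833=-167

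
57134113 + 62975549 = 120109662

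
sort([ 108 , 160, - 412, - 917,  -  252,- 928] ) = [ - 928,- 917,  -  412,  -  252, 108,160 ] 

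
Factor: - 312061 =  - 313^1*997^1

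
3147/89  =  35 + 32/89 = 35.36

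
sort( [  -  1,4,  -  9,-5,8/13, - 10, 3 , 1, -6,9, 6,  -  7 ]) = [ - 10, - 9 , - 7, - 6, - 5,-1,8/13,1,3, 4 , 6,9 ] 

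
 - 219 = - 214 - 5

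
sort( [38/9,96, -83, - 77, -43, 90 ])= [-83, - 77, - 43,38/9,  90,  96] 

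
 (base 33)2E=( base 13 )62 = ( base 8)120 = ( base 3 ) 2222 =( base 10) 80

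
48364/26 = 1860 + 2/13 = 1860.15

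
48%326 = 48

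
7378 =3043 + 4335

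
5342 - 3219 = 2123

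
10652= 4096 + 6556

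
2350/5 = 470 =470.00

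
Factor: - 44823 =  - 3^1*67^1 * 223^1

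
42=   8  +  34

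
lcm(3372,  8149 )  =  97788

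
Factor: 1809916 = 2^2*23^1*103^1 * 191^1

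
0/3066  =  0 = 0.00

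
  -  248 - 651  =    -  899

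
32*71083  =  2274656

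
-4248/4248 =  - 1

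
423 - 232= 191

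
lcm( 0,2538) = 0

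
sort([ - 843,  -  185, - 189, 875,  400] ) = [- 843, - 189, - 185,400, 875] 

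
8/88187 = 8/88187 = 0.00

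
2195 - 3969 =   -  1774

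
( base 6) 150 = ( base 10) 66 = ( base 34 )1w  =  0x42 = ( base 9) 73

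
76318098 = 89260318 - 12942220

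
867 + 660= 1527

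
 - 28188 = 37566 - 65754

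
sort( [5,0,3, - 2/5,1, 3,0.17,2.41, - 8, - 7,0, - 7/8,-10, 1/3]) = [  -  10,- 8, - 7,-7/8, - 2/5,0,0, 0.17,1/3, 1, 2.41,3,  3,5]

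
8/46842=4/23421 = 0.00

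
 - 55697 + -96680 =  - 152377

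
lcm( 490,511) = 35770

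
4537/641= 7+ 50/641=7.08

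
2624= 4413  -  1789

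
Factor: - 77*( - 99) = 7623  =  3^2*7^1*11^2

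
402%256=146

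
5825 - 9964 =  - 4139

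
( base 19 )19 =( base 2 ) 11100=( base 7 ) 40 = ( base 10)28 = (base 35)s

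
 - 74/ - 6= 12 + 1/3 = 12.33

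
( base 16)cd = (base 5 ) 1310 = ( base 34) 61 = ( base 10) 205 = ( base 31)6j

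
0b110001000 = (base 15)1B2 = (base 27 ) EE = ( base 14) 200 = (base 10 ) 392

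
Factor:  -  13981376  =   - 2^6*218459^1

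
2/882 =1/441 = 0.00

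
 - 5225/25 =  - 209  =  - 209.00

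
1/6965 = 1/6965 = 0.00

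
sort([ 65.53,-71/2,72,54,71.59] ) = [ - 71/2,54,65.53, 71.59 , 72]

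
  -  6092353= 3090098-9182451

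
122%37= 11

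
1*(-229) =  - 229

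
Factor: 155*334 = 2^1 * 5^1*31^1*167^1  =  51770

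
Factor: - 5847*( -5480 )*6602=2^4*3^1*5^1*137^1*1949^1*3301^1 = 211538379120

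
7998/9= 888 + 2/3 = 888.67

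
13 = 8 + 5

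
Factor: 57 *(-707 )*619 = - 24945081 =-3^1*7^1*19^1*101^1*619^1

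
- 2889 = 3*( - 963 ) 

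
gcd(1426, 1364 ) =62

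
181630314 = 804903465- 623273151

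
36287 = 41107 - 4820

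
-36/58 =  - 1+ 11/29 = - 0.62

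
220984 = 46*4804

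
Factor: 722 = 2^1*19^2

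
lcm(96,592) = 3552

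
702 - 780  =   - 78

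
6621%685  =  456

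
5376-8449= - 3073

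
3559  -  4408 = -849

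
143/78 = 11/6 =1.83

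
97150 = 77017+20133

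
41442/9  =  4604 + 2/3 = 4604.67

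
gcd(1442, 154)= 14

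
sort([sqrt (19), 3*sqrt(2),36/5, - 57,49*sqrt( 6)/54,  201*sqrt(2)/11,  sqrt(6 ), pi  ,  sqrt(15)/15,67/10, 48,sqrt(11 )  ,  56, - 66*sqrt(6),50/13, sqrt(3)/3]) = [ - 66* sqrt(6), - 57, sqrt(15)/15, sqrt(3 ) /3, 49*sqrt(6)/54, sqrt(6), pi,  sqrt(11), 50/13, 3*sqrt(2 ),sqrt( 19),67/10,36/5, 201*sqrt(2)/11,  48, 56 ] 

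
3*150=450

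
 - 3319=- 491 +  - 2828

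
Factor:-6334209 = - 3^2*7^1*29^1*3467^1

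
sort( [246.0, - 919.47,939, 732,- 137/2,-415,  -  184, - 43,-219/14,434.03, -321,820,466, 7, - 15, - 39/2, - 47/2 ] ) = [-919.47, - 415, - 321, - 184, - 137/2,-43, - 47/2,  -  39/2, - 219/14,-15, 7, 246.0, 434.03, 466, 732 , 820,939] 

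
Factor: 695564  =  2^2*173891^1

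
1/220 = 1/220  =  0.00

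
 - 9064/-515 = 88/5=   17.60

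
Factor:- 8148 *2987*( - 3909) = 95137539084= 2^2*3^2*7^1*29^1*97^1*103^1*1303^1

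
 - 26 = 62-88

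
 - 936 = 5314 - 6250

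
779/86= 779/86 = 9.06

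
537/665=537/665 = 0.81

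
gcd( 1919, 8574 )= 1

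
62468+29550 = 92018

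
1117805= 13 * 85985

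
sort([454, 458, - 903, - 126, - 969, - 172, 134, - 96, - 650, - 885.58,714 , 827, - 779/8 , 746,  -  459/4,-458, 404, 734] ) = [ - 969, - 903,- 885.58, - 650 , - 458, - 172 ,- 126,-459/4,-779/8 , - 96, 134, 404, 454, 458, 714, 734 , 746, 827 ]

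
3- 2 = 1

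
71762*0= 0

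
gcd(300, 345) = 15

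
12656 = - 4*( -3164) 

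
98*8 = 784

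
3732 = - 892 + 4624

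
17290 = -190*( - 91) 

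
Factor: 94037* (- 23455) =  -5^1*271^1*347^1*4691^1  =  - 2205637835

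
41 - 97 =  - 56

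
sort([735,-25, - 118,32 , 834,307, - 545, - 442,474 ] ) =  [  -  545 , - 442, - 118,-25, 32, 307,474 , 735,834 ] 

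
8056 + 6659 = 14715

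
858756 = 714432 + 144324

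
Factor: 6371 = 23^1*277^1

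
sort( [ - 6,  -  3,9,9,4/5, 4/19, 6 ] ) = [-6,  -  3,  4/19, 4/5, 6, 9, 9 ]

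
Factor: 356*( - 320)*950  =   - 2^9*5^3*19^1*89^1=- 108224000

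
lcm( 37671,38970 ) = 1130130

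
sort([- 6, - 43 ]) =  [ - 43, - 6] 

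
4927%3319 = 1608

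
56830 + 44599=101429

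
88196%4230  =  3596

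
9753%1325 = 478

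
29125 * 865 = 25193125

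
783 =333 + 450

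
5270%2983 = 2287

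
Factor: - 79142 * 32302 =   -  2556444884   =  - 2^2*7^1*31^1*521^1*5653^1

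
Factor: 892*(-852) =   -  759984 = -2^4 * 3^1*71^1*223^1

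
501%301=200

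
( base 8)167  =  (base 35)3e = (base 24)4n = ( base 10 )119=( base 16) 77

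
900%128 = 4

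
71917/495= 145 + 142/495 = 145.29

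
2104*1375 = 2893000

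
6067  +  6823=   12890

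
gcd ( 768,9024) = 192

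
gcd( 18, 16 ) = 2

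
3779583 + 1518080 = 5297663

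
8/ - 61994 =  - 4/30997 = -0.00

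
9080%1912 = 1432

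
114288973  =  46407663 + 67881310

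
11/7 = 1+4/7 = 1.57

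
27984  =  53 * 528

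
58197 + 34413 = 92610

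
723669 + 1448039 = 2171708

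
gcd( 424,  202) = 2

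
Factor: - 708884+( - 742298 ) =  -2^1*19^1* 38189^1  =  - 1451182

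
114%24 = 18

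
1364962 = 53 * 25754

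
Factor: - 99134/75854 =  - 7^1*17^(-1 )*23^(-1 ) * 73^1 = -511/391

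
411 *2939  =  1207929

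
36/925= 36/925 = 0.04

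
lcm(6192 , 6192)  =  6192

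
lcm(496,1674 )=13392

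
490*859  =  420910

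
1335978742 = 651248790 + 684729952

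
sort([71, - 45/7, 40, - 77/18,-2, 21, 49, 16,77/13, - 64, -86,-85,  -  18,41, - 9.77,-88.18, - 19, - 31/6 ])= [-88.18,-86,-85, - 64, - 19, - 18,- 9.77, - 45/7, - 31/6,-77/18,-2, 77/13, 16,21, 40, 41,49  ,  71 ] 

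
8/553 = 8/553= 0.01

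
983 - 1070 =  - 87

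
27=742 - 715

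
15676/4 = 3919 =3919.00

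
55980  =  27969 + 28011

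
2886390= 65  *44406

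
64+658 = 722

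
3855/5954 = 3855/5954 = 0.65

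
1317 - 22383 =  - 21066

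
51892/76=12973/19=682.79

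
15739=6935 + 8804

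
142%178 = 142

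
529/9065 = 529/9065 = 0.06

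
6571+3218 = 9789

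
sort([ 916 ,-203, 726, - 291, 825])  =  [ - 291, - 203,726,  825,916] 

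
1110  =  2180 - 1070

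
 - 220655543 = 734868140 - 955523683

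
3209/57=56 + 17/57=56.30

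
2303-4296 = -1993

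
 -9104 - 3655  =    -  12759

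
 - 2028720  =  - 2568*790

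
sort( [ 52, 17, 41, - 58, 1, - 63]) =[-63, - 58, 1, 17, 41,52]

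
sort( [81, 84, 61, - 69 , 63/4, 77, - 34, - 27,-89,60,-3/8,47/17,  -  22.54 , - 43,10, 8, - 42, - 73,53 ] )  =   [-89,-73, - 69, - 43, - 42, - 34, - 27, -22.54, - 3/8, 47/17, 8, 10, 63/4, 53 , 60, 61, 77 , 81, 84 ]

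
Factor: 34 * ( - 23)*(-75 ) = 58650  =  2^1*3^1*5^2*17^1*23^1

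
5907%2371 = 1165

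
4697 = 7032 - 2335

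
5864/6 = 977+1/3=977.33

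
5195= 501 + 4694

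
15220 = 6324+8896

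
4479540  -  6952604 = - 2473064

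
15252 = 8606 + 6646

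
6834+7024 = 13858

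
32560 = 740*44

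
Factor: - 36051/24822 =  - 61/42 = - 2^( - 1 )*3^( - 1)*7^( - 1) * 61^1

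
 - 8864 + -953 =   -  9817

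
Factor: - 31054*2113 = -65617102  =  - 2^1*2113^1 * 15527^1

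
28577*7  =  200039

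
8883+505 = 9388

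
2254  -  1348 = 906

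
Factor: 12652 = 2^2*3163^1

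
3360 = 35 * 96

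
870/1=870 = 870.00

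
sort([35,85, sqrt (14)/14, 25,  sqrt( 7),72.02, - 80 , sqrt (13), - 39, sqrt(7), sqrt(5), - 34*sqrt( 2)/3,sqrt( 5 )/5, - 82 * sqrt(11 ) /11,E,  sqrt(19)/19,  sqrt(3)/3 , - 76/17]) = [ - 80, - 39, - 82*sqrt(11)/11, - 34*sqrt ( 2) /3, - 76/17, sqrt( 19)/19,sqrt(14 )/14,sqrt( 5)/5,sqrt(3)/3,  sqrt(5),sqrt( 7), sqrt( 7),E,sqrt (13), 25, 35 , 72.02,85]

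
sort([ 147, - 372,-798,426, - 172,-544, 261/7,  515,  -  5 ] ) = [ - 798,- 544, - 372, - 172,-5,  261/7,  147, 426,515 ]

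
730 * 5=3650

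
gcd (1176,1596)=84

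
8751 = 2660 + 6091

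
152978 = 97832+55146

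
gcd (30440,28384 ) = 8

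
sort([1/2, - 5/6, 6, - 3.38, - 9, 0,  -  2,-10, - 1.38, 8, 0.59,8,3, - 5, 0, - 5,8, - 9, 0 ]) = [ - 10, - 9, -9, - 5,  -  5, - 3.38, - 2, - 1.38 , - 5/6, 0,0, 0,1/2,  0.59, 3, 6,  8, 8, 8]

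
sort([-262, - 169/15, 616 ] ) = [ - 262 , - 169/15,616 ] 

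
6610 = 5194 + 1416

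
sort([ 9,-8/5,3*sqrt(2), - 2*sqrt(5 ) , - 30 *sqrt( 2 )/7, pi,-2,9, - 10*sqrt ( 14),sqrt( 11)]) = [ - 10 * sqrt(14), - 30 * sqrt( 2) /7,- 2 * sqrt(5), - 2, - 8/5, pi, sqrt( 11),3*sqrt( 2),9, 9] 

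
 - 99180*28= - 2777040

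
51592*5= 257960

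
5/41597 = 5/41597 = 0.00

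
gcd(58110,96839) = 1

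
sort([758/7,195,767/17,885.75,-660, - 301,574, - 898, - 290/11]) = [ - 898, - 660, - 301, - 290/11 , 767/17, 758/7, 195,574,885.75 ] 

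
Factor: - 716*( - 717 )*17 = 2^2*3^1*17^1*179^1*239^1 = 8727324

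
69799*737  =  51441863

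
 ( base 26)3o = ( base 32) 36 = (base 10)102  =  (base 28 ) 3I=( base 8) 146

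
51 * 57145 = 2914395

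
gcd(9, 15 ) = 3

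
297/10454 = 297/10454=0.03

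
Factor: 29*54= 2^1*3^3*29^1 = 1566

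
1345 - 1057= 288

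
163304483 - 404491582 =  - 241187099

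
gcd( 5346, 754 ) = 2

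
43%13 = 4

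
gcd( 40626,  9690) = 6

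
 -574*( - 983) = 564242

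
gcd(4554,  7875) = 9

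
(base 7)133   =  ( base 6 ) 201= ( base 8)111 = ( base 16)49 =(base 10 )73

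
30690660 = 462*66430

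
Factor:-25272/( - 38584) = 3^5*  7^( - 1)*53^(  -  1)  =  243/371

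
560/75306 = 40/5379  =  0.01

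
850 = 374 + 476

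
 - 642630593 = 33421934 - 676052527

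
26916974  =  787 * 34202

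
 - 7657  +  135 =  - 7522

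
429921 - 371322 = 58599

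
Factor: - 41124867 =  - 3^1*7^2 *279761^1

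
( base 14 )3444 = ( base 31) 9do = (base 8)21564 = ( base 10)9076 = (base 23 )h3e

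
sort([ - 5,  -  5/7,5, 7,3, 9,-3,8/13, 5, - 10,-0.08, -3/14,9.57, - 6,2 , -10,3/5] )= [-10, - 10,-6, - 5, - 3,-5/7,-3/14,-0.08 , 3/5,8/13,2,3, 5,  5,7, 9, 9.57 ]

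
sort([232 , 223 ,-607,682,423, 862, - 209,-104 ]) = [ - 607, - 209, - 104, 223, 232,423,682,  862 ] 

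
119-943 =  - 824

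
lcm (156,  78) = 156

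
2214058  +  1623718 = 3837776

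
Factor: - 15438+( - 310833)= - 3^1 * 11^1*9887^1 =-326271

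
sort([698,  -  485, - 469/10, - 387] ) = [ - 485, - 387, - 469/10,698 ]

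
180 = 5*36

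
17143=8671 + 8472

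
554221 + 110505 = 664726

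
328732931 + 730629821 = 1059362752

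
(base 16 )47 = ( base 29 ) 2D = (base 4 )1013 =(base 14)51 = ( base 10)71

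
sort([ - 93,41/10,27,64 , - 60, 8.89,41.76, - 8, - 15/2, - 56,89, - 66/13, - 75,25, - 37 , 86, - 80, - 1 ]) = [-93, - 80, - 75, - 60, - 56, - 37, - 8 , - 15/2,  -  66/13 , - 1,41/10 , 8.89,25, 27,41.76,64 , 86,89 ] 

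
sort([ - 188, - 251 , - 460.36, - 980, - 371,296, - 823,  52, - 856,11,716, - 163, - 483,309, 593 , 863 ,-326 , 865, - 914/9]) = [ - 980, -856  ,  -  823,-483 , - 460.36 , - 371, - 326,  -  251, - 188, - 163 , - 914/9, 11, 52,  296, 309, 593,716 , 863,  865 ]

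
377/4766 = 377/4766 = 0.08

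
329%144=41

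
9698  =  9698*1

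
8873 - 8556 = 317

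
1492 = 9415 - 7923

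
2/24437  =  2/24437= 0.00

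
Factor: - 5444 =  - 2^2*1361^1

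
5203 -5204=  - 1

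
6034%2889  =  256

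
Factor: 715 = 5^1*11^1*13^1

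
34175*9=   307575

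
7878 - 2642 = 5236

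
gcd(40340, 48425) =5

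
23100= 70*330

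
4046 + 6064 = 10110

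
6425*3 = 19275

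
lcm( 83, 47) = 3901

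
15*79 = 1185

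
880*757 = 666160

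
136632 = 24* 5693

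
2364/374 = 1182/187 = 6.32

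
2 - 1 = 1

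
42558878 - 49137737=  - 6578859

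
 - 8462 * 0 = 0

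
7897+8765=16662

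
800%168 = 128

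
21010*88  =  1848880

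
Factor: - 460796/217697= - 2^2 * 7^2*2351^1*217697^(-1) 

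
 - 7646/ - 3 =2548  +  2/3 = 2548.67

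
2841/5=568 + 1/5 = 568.20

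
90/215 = 18/43  =  0.42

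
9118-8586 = 532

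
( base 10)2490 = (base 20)64a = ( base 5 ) 34430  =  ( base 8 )4672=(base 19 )6H1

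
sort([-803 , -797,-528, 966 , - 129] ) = [-803,-797  ,- 528, - 129,  966]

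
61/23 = 2+15/23 = 2.65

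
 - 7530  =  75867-83397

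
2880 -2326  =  554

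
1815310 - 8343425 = - 6528115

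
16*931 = 14896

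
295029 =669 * 441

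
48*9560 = 458880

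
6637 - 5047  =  1590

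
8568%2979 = 2610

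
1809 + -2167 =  - 358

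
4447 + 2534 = 6981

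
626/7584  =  313/3792 = 0.08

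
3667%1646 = 375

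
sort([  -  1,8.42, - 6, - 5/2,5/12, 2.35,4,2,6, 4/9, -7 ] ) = [ - 7, - 6, - 5/2, - 1, 5/12,4/9,2,2.35,4,  6,8.42] 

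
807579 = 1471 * 549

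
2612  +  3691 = 6303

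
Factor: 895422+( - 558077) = 337345 = 5^1*19^1*53^1*67^1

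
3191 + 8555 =11746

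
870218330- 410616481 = 459601849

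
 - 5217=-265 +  - 4952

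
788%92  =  52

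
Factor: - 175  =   - 5^2 * 7^1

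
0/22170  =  0 = 0.00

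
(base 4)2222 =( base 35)4U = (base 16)aa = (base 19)8i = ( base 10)170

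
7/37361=7/37361 = 0.00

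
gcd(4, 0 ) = 4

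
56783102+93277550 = 150060652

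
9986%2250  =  986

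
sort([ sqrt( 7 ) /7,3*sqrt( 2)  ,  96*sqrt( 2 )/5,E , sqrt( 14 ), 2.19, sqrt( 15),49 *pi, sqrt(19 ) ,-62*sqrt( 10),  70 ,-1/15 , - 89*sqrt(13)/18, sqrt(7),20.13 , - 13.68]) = [ - 62*sqrt(10), - 89*sqrt( 13 ) /18, - 13.68, - 1/15 , sqrt( 7)/7,2.19 , sqrt ( 7),E,sqrt(14),sqrt(15),  3*sqrt ( 2),sqrt( 19),20.13, 96*sqrt(2)/5 , 70,49* pi ] 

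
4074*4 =16296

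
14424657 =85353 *169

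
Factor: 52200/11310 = 2^2*3^1*5^1*13^ (  -  1) = 60/13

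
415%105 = 100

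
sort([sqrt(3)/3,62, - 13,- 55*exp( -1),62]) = [-55 * exp( - 1),-13, sqrt( 3)/3 , 62,62 ]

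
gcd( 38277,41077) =1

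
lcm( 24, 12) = 24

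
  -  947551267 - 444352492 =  - 1391903759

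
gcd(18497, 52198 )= 1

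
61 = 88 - 27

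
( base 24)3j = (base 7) 160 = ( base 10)91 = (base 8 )133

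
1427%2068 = 1427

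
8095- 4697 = 3398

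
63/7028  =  9/1004   =  0.01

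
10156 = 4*2539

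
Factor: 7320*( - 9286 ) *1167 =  - 79325097840 = -  2^4 * 3^2 * 5^1*61^1*389^1*4643^1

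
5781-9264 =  - 3483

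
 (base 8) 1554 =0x36c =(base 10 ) 876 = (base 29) 116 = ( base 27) 15c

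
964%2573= 964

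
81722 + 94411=176133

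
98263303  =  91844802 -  - 6418501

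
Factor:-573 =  - 3^1*191^1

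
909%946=909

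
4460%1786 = 888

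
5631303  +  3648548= 9279851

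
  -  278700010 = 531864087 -810564097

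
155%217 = 155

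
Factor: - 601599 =-3^1*127^1*1579^1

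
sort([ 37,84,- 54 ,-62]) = [  -  62 , - 54, 37, 84]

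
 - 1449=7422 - 8871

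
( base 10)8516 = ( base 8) 20504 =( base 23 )G26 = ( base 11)6442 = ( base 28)AO4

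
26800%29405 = 26800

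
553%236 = 81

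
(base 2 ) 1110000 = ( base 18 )64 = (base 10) 112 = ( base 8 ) 160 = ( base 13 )88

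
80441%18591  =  6077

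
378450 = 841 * 450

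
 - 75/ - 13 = 75/13= 5.77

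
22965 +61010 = 83975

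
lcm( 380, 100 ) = 1900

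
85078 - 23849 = 61229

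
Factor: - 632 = -2^3*79^1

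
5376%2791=2585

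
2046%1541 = 505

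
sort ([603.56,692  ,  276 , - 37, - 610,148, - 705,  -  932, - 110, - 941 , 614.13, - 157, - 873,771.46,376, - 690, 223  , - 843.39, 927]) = [-941, - 932, - 873, - 843.39, - 705, - 690, - 610,-157, - 110,-37, 148,  223, 276,376, 603.56,  614.13, 692, 771.46,927]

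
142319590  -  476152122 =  - 333832532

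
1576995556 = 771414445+805581111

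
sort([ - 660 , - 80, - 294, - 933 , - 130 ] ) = [- 933, -660, - 294, - 130, - 80]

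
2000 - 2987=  - 987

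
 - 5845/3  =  - 1949 + 2/3  =  - 1948.33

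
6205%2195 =1815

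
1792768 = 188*9536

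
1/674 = 1/674 = 0.00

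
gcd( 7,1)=1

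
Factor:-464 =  - 2^4*29^1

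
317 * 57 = 18069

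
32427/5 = 6485 + 2/5 = 6485.40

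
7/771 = 7/771=0.01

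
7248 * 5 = 36240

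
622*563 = 350186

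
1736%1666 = 70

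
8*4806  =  38448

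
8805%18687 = 8805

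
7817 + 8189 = 16006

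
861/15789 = 287/5263 = 0.05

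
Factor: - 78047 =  - 17^1*4591^1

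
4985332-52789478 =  - 47804146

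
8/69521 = 8/69521  =  0.00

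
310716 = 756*411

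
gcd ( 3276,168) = 84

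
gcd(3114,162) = 18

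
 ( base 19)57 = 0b1100110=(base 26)3o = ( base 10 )102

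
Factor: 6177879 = 3^2*79^1*8689^1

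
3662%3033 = 629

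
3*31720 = 95160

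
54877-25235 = 29642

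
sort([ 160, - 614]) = [ - 614,160 ] 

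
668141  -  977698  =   - 309557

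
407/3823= 407/3823 = 0.11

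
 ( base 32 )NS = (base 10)764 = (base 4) 23330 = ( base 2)1011111100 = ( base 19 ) 224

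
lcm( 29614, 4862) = 325754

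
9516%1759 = 721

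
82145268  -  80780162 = 1365106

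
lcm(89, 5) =445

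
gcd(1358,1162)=14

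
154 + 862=1016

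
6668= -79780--86448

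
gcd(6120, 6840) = 360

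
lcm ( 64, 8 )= 64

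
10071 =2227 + 7844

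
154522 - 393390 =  - 238868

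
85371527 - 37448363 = 47923164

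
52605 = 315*167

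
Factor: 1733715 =3^2*5^1*59^1*653^1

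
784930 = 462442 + 322488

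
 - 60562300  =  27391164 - 87953464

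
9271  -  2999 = 6272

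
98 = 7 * 14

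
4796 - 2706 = 2090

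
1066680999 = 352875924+713805075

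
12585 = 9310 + 3275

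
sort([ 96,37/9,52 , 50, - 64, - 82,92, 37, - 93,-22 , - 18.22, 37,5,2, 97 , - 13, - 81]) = [ - 93, - 82, - 81  , - 64, - 22, - 18.22, -13, 2,37/9,5,37,37, 50,52,  92, 96,97]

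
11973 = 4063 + 7910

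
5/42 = 5/42 = 0.12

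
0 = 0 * 53262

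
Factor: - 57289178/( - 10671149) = 2^1*23^( - 1)*31^1*463963^( - 1)*924019^1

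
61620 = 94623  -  33003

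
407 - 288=119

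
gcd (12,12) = 12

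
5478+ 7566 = 13044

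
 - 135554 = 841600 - 977154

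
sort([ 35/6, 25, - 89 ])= [-89, 35/6, 25]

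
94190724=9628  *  9783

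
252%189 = 63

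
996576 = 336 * 2966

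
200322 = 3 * 66774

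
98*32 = 3136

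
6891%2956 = 979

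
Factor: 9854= 2^1*13^1  *379^1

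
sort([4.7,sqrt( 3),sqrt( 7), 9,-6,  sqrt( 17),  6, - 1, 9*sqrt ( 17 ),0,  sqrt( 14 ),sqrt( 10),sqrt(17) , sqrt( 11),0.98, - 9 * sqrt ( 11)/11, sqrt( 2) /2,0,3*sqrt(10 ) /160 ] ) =[ - 6, - 9*sqrt( 11)/11, - 1,0 , 0,3 *sqrt( 10 ) /160,sqrt( 2)/2,0.98 , sqrt(3), sqrt(7),  sqrt( 10),sqrt(11),sqrt (14),sqrt( 17 ),sqrt( 17),4.7, 6,9, 9*sqrt( 17)] 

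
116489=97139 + 19350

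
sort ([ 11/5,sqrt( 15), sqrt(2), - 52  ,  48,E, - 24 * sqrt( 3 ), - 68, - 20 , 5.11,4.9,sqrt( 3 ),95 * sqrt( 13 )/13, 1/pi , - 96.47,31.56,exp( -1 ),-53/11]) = [ - 96.47, - 68, - 52,-24*sqrt(3), - 20, - 53/11,1/pi,exp ( -1 ),sqrt(2 ),sqrt(3 ), 11/5 , E,sqrt( 15),4.9 , 5.11 , 95*sqrt (13) /13,31.56,48] 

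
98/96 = 49/48 = 1.02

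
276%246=30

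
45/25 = 1 + 4/5 = 1.80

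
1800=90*20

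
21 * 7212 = 151452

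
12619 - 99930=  - 87311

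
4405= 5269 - 864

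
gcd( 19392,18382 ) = 202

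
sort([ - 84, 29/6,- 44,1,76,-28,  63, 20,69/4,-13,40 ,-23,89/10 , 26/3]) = [ - 84, - 44, -28, - 23,-13,1, 29/6, 26/3,89/10, 69/4 , 20 , 40,  63,76 ] 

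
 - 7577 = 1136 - 8713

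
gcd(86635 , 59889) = 1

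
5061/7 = 723 = 723.00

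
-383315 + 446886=63571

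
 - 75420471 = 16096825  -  91517296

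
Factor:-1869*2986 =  - 5580834 = - 2^1*3^1*7^1*89^1*1493^1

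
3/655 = 3/655 = 0.00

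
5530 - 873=4657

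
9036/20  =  451+4/5 = 451.80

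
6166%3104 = 3062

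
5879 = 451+5428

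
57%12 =9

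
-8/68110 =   -  4/34055 = - 0.00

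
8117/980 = 8117/980 = 8.28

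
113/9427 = 113/9427 = 0.01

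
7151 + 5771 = 12922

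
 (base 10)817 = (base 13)4AB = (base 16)331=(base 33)op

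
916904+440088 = 1356992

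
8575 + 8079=16654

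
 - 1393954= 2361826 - 3755780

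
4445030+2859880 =7304910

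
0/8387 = 0 = 0.00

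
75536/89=75536/89=848.72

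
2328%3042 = 2328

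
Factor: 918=2^1*3^3*17^1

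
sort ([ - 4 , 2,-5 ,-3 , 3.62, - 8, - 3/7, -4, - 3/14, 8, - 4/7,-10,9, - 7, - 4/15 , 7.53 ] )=[-10, - 8,  -  7,-5, - 4, - 4,- 3, - 4/7,-3/7, - 4/15, - 3/14, 2, 3.62,  7.53,8, 9 ] 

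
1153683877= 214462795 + 939221082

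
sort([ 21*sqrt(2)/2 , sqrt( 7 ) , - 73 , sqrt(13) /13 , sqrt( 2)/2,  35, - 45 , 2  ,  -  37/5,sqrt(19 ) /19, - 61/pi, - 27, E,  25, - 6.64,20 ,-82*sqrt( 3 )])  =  [ - 82*sqrt( 3) , - 73, - 45, - 27,-61/pi,  -  37/5, - 6.64,sqrt (19)/19 , sqrt( 13)/13, sqrt (2 ) /2, 2, sqrt (7 ), E, 21*sqrt( 2)/2,  20,25, 35] 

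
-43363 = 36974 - 80337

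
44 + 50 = 94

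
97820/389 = 251 + 181/389  =  251.47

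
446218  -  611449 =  - 165231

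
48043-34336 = 13707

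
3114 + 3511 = 6625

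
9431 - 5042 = 4389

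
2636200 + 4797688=7433888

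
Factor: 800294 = 2^1*11^2*3307^1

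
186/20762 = 93/10381 = 0.01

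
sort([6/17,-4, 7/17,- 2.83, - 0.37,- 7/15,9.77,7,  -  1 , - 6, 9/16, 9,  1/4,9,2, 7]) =[- 6,  -  4 , - 2.83,-1, - 7/15, - 0.37  ,  1/4,6/17,7/17,9/16, 2, 7,7, 9 , 9, 9.77 ] 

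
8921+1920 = 10841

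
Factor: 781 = 11^1*71^1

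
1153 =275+878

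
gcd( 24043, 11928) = 1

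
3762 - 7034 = -3272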